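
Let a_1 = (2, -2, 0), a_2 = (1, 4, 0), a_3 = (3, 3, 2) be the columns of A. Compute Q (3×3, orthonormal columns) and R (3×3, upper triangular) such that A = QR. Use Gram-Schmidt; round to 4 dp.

Q = [[0.7071, 0.7071, 0.0000], [-0.7071, 0.7071, 0.0000], [0.0000, 0.0000, 1.0000]], R = [[2.8284, -2.1213, 0.0000], [0.0000, 3.5355, 4.2426], [0.0000, 0.0000, 2.0000]]

a_1 = (2, -2, 0); ‖a_1‖ = 2.8284, so e_1 = (0.7071, -0.7071, 0.0000).
e_1·a_2 = 0.7071·1 + (-0.7071)·4 + 0.0000·0 = -2.1213.
u_2 = a_2 + 2.1213·e_1 = (2.5000, 2.5000, 0.0000).
‖u_2‖ = 3.5355, so e_2 = (0.7071, 0.7071, 0.0000).
e_1·a_3 = 0.7071·3 + (-0.7071)·3 + 0.0000·2 = 0.0000; e_2·a_3 = 0.7071·3 + 0.7071·3 + 0.0000·2 = 4.2426.
u_3 = a_3 + 0.0000·e_1 − 4.2426·e_2 = (0.0000, 0.0000, 2.0000).
‖u_3‖ = 2.0000, so e_3 = (0.0000, 0.0000, 1.0000).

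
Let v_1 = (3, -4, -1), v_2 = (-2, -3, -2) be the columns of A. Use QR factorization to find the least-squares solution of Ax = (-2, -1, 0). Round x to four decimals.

e_1 = v_1/‖v_1‖ = (3, -4, -1)/5.0990 = (0.5883, -0.7845, -0.1961).
r_{12} = e_1·v_2 = 1.5689.
u_2 = v_2 − 1.5689·e_1 = (-2.9231, -1.7692, -1.6923).
‖u_2‖ = 3.8129, so e_2 = (-0.7666, -0.4640, -0.4438).
Qᵀb = (-0.3922, 1.9973).
Back-substitute: x_2 = 1.9973/3.8129 = 0.5238.
x_1 = (-0.3922 − 1.5689·0.5238)/5.0990 = -0.2381.

x = (-0.2381, 0.5238)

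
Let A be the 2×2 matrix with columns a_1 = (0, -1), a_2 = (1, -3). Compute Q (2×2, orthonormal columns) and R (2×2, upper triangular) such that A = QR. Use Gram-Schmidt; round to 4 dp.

q_1 = a_1/‖a_1‖ = (0, -1)/1.0000 = (0.0000, -1.0000).
r_{12} = q_1·a_2 = 3.0000.
u_2 = a_2 − 3.0000·q_1 = (1.0000, 0.0000).
‖u_2‖ = 1.0000, so q_2 = (1.0000, 0.0000).

Q = [[0.0000, 1.0000], [-1.0000, 0.0000]], R = [[1.0000, 3.0000], [0.0000, 1.0000]]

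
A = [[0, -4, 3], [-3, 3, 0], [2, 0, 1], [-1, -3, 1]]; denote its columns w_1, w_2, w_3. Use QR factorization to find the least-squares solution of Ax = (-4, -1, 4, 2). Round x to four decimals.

w_1 = (0, -3, 2, -1); ‖w_1‖ = 3.7417, so e_1 = (0.0000, -0.8018, 0.5345, -0.2673).
e_1·w_2 = 0.0000·(-4) + (-0.8018)·3 + 0.5345·0 + (-0.2673)·(-3) = -1.6036.
u_2 = w_2 + 1.6036·e_1 = (-4.0000, 1.7143, 0.8571, -3.4286).
‖u_2‖ = 5.6061, so e_2 = (-0.7135, 0.3058, 0.1529, -0.6116).
e_1·w_3 = 0.0000·3 + (-0.8018)·0 + 0.5345·1 + (-0.2673)·1 = 0.2673; e_2·w_3 = (-0.7135)·3 + 0.3058·0 + 0.1529·1 + (-0.6116)·1 = -2.5992.
u_3 = w_3 − 0.2673·e_1 + 2.5992·e_2 = (1.1455, 1.0091, 1.2545, -0.5182).
‖u_3‖ = 2.0427, so e_3 = (0.5607, 0.4940, 0.6142, -0.2537).
Qᵀb = (2.4054, 1.9367, -0.7877).
Back-substitute: x_3 = -0.7877/2.0427 = -0.3856.
x_2 = (1.9367 + 2.5992·(-0.3856))/5.6061 = 0.1667.
x_1 = (2.4054 + 1.6036·0.1667 − 0.2673·(-0.3856))/3.7417 = 0.7418.

x = (0.7418, 0.1667, -0.3856)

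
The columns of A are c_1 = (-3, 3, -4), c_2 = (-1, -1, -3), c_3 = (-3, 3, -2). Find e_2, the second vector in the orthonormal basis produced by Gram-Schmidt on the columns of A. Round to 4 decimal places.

c_1 = (-3, 3, -4); ‖c_1‖ = 5.8310, so e_1 = (-0.5145, 0.5145, -0.6860).
e_1·c_2 = (-0.5145)·(-1) + 0.5145·(-1) + (-0.6860)·(-3) = 2.0580.
u_2 = c_2 − 2.0580·e_1 = (0.0588, -2.0588, -1.5882).
‖u_2‖ = 2.6009, so e_2 = (0.0226, -0.7916, -0.6106).

e_2 = (0.0226, -0.7916, -0.6106)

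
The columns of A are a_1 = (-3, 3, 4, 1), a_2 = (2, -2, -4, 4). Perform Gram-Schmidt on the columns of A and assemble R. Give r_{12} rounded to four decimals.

r_{12} = -4.0567

a_1 = (-3, 3, 4, 1); ‖a_1‖ = 5.9161, so q_1 = (-0.5071, 0.5071, 0.6761, 0.1690).
r_{12} = q_1·a_2 = -4.0567.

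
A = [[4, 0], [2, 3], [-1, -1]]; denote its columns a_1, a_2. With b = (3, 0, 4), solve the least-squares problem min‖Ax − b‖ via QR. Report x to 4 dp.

x = (0.6708, -0.8696)

a_1 = (4, 2, -1); ‖a_1‖ = 4.5826, so e_1 = (0.8729, 0.4364, -0.2182).
e_1·a_2 = 0.8729·0 + 0.4364·3 + (-0.2182)·(-1) = 1.5275.
u_2 = a_2 − 1.5275·e_1 = (-1.3333, 2.3333, -0.6667).
‖u_2‖ = 2.7689, so e_2 = (-0.4815, 0.8427, -0.2408).
Qᵀb = (1.7457, -2.4077).
Back-substitute: x_2 = -2.4077/2.7689 = -0.8696.
x_1 = (1.7457 − 1.5275·(-0.8696))/4.5826 = 0.6708.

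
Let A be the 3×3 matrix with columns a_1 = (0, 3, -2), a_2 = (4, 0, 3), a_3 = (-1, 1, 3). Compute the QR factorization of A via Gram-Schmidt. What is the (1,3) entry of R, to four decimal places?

a_1 = (0, 3, -2); ‖a_1‖ = 3.6056, so q_1 = (0.0000, 0.8321, -0.5547).
r_{13} = q_1·a_3 = -0.8321.

r_{13} = -0.8321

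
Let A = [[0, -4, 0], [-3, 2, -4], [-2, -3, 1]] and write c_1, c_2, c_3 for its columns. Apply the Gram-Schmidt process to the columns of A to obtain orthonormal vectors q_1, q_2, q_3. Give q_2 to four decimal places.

q_2 = (-0.7428, 0.3714, -0.5571)

q_1 = c_1/‖c_1‖ = (0, -3, -2)/3.6056 = (0.0000, -0.8321, -0.5547).
r_{12} = q_1·c_2 = 0.0000.
u_2 = c_2 + 0.0000·q_1 = (-4.0000, 2.0000, -3.0000).
‖u_2‖ = 5.3852, so q_2 = (-0.7428, 0.3714, -0.5571).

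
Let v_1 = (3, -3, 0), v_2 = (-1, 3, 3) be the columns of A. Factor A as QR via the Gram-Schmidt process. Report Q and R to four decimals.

Q = [[0.7071, 0.3015], [-0.7071, 0.3015], [0.0000, 0.9045]], R = [[4.2426, -2.8284], [0.0000, 3.3166]]

v_1 = (3, -3, 0); ‖v_1‖ = 4.2426, so e_1 = (0.7071, -0.7071, 0.0000).
e_1·v_2 = 0.7071·(-1) + (-0.7071)·3 + 0.0000·3 = -2.8284.
u_2 = v_2 + 2.8284·e_1 = (1.0000, 1.0000, 3.0000).
‖u_2‖ = 3.3166, so e_2 = (0.3015, 0.3015, 0.9045).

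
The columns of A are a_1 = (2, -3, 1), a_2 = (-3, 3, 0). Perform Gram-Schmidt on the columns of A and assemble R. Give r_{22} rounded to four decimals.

a_1 = (2, -3, 1); ‖a_1‖ = 3.7417, so e_1 = (0.5345, -0.8018, 0.2673).
e_1·a_2 = 0.5345·(-3) + (-0.8018)·3 + 0.2673·0 = -4.0089.
u_2 = a_2 + 4.0089·e_1 = (-0.8571, -0.2143, 1.0714).
r_{22} = ‖u_2‖ = 1.3887.

r_{22} = 1.3887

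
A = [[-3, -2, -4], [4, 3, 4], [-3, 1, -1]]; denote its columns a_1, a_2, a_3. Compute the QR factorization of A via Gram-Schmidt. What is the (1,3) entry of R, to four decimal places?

r_{13} = 5.3165

a_1 = (-3, 4, -3); ‖a_1‖ = 5.8310, so e_1 = (-0.5145, 0.6860, -0.5145).
r_{13} = e_1·a_3 = 5.3165.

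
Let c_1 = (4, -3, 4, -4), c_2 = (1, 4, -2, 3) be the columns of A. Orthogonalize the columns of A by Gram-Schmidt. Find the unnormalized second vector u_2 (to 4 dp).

u_2 = (2.9649, 2.5263, -0.0351, 1.0351)

c_1 = (4, -3, 4, -4); ‖c_1‖ = 7.5498, so q_1 = (0.5298, -0.3974, 0.5298, -0.5298).
q_1·c_2 = 0.5298·1 + (-0.3974)·4 + 0.5298·(-2) + (-0.5298)·3 = -3.7087.
u_2 = c_2 + 3.7087·q_1 = (2.9649, 2.5263, -0.0351, 1.0351).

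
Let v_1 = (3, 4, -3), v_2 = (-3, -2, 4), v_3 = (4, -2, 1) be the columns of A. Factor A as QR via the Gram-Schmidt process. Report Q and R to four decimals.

v_1 = (3, 4, -3); ‖v_1‖ = 5.8310, so e_1 = (0.5145, 0.6860, -0.5145).
e_1·v_2 = 0.5145·(-3) + 0.6860·(-2) + (-0.5145)·4 = -4.9735.
u_2 = v_2 + 4.9735·e_1 = (-0.4412, 1.4118, 1.4412).
‖u_2‖ = 2.0651, so e_2 = (-0.2136, 0.6836, 0.6979).
e_1·v_3 = 0.5145·4 + 0.6860·(-2) + (-0.5145)·1 = 0.1715; e_2·v_3 = (-0.2136)·4 + 0.6836·(-2) + 0.6979·1 = -1.5239.
u_3 = v_3 − 0.1715·e_1 + 1.5239·e_2 = (3.5862, -1.0759, 2.1517).
‖u_3‖ = 4.3184, so e_3 = (0.8305, -0.2491, 0.4983).

Q = [[0.5145, -0.2136, 0.8305], [0.6860, 0.6836, -0.2491], [-0.5145, 0.6979, 0.4983]], R = [[5.8310, -4.9735, 0.1715], [0.0000, 2.0651, -1.5239], [0.0000, 0.0000, 4.3184]]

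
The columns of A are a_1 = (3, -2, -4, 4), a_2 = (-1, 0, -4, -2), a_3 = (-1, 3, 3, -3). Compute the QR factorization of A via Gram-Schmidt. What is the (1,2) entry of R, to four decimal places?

a_1 = (3, -2, -4, 4); ‖a_1‖ = 6.7082, so q_1 = (0.4472, -0.2981, -0.5963, 0.5963).
r_{12} = q_1·a_2 = 0.7454.

r_{12} = 0.7454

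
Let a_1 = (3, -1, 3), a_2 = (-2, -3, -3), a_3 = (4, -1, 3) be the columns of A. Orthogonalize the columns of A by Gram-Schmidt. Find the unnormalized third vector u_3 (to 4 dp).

u_3 = (0.5255, 0.1314, -0.4818)

q_1 = a_1/‖a_1‖ = (3, -1, 3)/4.3589 = (0.6882, -0.2294, 0.6882).
r_{12} = q_1·a_2 = -2.7530.
u_2 = a_2 + 2.7530·q_1 = (-0.1053, -3.6316, -1.1053).
‖u_2‖ = 3.7975, so q_2 = (-0.0277, -0.9563, -0.2910).
r_{13} = q_1·a_3 = 5.0471; r_{23} = q_2·a_3 = -0.0277.
u_3 = a_3 − 5.0471·q_1 + 0.0277·q_2 = (0.5255, 0.1314, -0.4818).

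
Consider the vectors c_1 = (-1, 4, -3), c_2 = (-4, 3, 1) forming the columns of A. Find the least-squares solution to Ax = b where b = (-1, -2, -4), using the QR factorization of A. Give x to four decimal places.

e_1 = c_1/‖c_1‖ = (-1, 4, -3)/5.0990 = (-0.1961, 0.7845, -0.5883).
r_{12} = e_1·c_2 = 2.5495.
u_2 = c_2 − 2.5495·e_1 = (-3.5000, 1.0000, 2.5000).
‖u_2‖ = 4.4159, so e_2 = (-0.7926, 0.2265, 0.5661).
Qᵀb = (0.9806, -1.9249).
Back-substitute: x_2 = -1.9249/4.4159 = -0.4359.
x_1 = (0.9806 − 2.5495·(-0.4359))/5.0990 = 0.4103.

x = (0.4103, -0.4359)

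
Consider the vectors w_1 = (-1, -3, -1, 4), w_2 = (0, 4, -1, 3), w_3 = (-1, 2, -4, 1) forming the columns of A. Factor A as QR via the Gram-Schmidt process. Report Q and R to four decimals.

Q = [[-0.1925, 0.0073, -0.2512], [-0.5774, 0.8068, -0.0067], [-0.1925, -0.1890, -0.9209], [0.7698, 0.5597, -0.2980]], R = [[5.1962, 0.1925, 0.5774], [0.0000, 5.0954, 2.9220], [0.0000, 0.0000, 3.6233]]

w_1 = (-1, -3, -1, 4); ‖w_1‖ = 5.1962, so e_1 = (-0.1925, -0.5774, -0.1925, 0.7698).
e_1·w_2 = (-0.1925)·0 + (-0.5774)·4 + (-0.1925)·(-1) + 0.7698·3 = 0.1925.
u_2 = w_2 − 0.1925·e_1 = (0.0370, 4.1111, -0.9630, 2.8519).
‖u_2‖ = 5.0954, so e_2 = (0.0073, 0.8068, -0.1890, 0.5597).
e_1·w_3 = (-0.1925)·(-1) + (-0.5774)·2 + (-0.1925)·(-4) + 0.7698·1 = 0.5774; e_2·w_3 = 0.0073·(-1) + 0.8068·2 + (-0.1890)·(-4) + 0.5597·1 = 2.9220.
u_3 = w_3 − 0.5774·e_1 − 2.9220·e_2 = (-0.9101, -0.0243, -3.3367, -1.0799).
‖u_3‖ = 3.6233, so e_3 = (-0.2512, -0.0067, -0.9209, -0.2980).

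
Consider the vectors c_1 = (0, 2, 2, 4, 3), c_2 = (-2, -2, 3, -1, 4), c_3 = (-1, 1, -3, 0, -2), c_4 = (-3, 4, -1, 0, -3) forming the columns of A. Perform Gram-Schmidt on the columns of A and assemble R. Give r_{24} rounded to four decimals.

r_{24} = -2.8914

q_1 = c_1/‖c_1‖ = (0, 2, 2, 4, 3)/5.7446 = (0.0000, 0.3482, 0.3482, 0.6963, 0.5222).
r_{12} = q_1·c_2 = 1.7408.
u_2 = c_2 − 1.7408·q_1 = (-2.0000, -2.6061, 2.3939, -2.2121, 3.0909).
‖u_2‖ = 5.5650, so q_2 = (-0.3594, -0.4683, 0.4302, -0.3975, 0.5554).
r_{24} = q_2·c_4 = -2.8914.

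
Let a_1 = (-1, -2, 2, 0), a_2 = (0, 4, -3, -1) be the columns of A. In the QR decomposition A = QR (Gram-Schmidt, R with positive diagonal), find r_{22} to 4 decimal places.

r_{22} = 2.0548

e_1 = a_1/‖a_1‖ = (-1, -2, 2, 0)/3.0000 = (-0.3333, -0.6667, 0.6667, 0.0000).
r_{12} = e_1·a_2 = -4.6667.
u_2 = a_2 + 4.6667·e_1 = (-1.5556, 0.8889, 0.1111, -1.0000).
r_{22} = ‖u_2‖ = 2.0548.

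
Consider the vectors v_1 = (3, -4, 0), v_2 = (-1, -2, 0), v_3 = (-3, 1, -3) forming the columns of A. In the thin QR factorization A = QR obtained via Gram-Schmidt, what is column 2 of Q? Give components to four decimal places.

q_2 = (-0.8000, -0.6000, 0.0000)

v_1 = (3, -4, 0); ‖v_1‖ = 5.0000, so q_1 = (0.6000, -0.8000, 0.0000).
q_1·v_2 = 0.6000·(-1) + (-0.8000)·(-2) + 0.0000·0 = 1.0000.
u_2 = v_2 − 1.0000·q_1 = (-1.6000, -1.2000, 0.0000).
‖u_2‖ = 2.0000, so q_2 = (-0.8000, -0.6000, 0.0000).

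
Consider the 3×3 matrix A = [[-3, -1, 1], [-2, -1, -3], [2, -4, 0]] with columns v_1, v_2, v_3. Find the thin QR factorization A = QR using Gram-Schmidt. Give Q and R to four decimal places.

Q = [[-0.7276, -0.3659, 0.5803], [-0.4851, -0.3237, -0.8124], [0.4851, -0.8725, 0.0580]], R = [[4.1231, -0.7276, 0.7276], [0.0000, 4.1798, 0.6052], [0.0000, 0.0000, 3.0173]]

e_1 = v_1/‖v_1‖ = (-3, -2, 2)/4.1231 = (-0.7276, -0.4851, 0.4851).
r_{12} = e_1·v_2 = -0.7276.
u_2 = v_2 + 0.7276·e_1 = (-1.5294, -1.3529, -3.6471).
‖u_2‖ = 4.1798, so e_2 = (-0.3659, -0.3237, -0.8725).
r_{13} = e_1·v_3 = 0.7276; r_{23} = e_2·v_3 = 0.6052.
u_3 = v_3 − 0.7276·e_1 − 0.6052·e_2 = (1.7508, -2.4512, 0.1751).
‖u_3‖ = 3.0173, so e_3 = (0.5803, -0.8124, 0.0580).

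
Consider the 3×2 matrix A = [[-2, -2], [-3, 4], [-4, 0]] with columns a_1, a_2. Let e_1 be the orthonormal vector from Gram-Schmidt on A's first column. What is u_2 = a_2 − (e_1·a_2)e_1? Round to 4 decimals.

a_1 = (-2, -3, -4); ‖a_1‖ = 5.3852, so e_1 = (-0.3714, -0.5571, -0.7428).
e_1·a_2 = (-0.3714)·(-2) + (-0.5571)·4 + (-0.7428)·0 = -1.4856.
u_2 = a_2 + 1.4856·e_1 = (-2.5517, 3.1724, -1.1034).

u_2 = (-2.5517, 3.1724, -1.1034)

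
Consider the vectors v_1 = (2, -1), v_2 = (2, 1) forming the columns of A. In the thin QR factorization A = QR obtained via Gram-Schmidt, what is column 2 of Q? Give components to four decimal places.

e_1 = v_1/‖v_1‖ = (2, -1)/2.2361 = (0.8944, -0.4472).
r_{12} = e_1·v_2 = 1.3416.
u_2 = v_2 − 1.3416·e_1 = (0.8000, 1.6000).
‖u_2‖ = 1.7889, so e_2 = (0.4472, 0.8944).

e_2 = (0.4472, 0.8944)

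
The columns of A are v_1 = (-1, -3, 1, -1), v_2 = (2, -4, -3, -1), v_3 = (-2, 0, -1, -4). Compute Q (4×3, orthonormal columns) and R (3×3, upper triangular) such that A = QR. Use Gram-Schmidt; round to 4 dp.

Q = [[-0.2887, 0.5369, -0.3558], [-0.8660, -0.4027, 0.2812], [0.2887, -0.7383, -0.3372], [-0.2887, -0.0671, -0.8250]], R = [[3.4641, 2.3094, 1.4434], [0.0000, 4.9666, -0.0671], [0.0000, 0.0000, 4.3488]]

v_1 = (-1, -3, 1, -1); ‖v_1‖ = 3.4641, so e_1 = (-0.2887, -0.8660, 0.2887, -0.2887).
e_1·v_2 = (-0.2887)·2 + (-0.8660)·(-4) + 0.2887·(-3) + (-0.2887)·(-1) = 2.3094.
u_2 = v_2 − 2.3094·e_1 = (2.6667, -2.0000, -3.6667, -0.3333).
‖u_2‖ = 4.9666, so e_2 = (0.5369, -0.4027, -0.7383, -0.0671).
e_1·v_3 = (-0.2887)·(-2) + (-0.8660)·0 + 0.2887·(-1) + (-0.2887)·(-4) = 1.4434; e_2·v_3 = 0.5369·(-2) + (-0.4027)·0 + (-0.7383)·(-1) + (-0.0671)·(-4) = -0.0671.
u_3 = v_3 − 1.4434·e_1 + 0.0671·e_2 = (-1.5473, 1.2230, -1.4662, -3.5878).
‖u_3‖ = 4.3488, so e_3 = (-0.3558, 0.2812, -0.3372, -0.8250).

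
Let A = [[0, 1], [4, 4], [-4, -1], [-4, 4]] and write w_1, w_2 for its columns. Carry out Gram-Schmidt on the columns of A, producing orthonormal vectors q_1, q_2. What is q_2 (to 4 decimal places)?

q_1 = w_1/‖w_1‖ = (0, 4, -4, -4)/6.9282 = (0.0000, 0.5774, -0.5774, -0.5774).
r_{12} = q_1·w_2 = 0.5774.
u_2 = w_2 − 0.5774·q_1 = (1.0000, 3.6667, -0.6667, 4.3333).
‖u_2‖ = 5.8023, so q_2 = (0.1723, 0.6319, -0.1149, 0.7468).

q_2 = (0.1723, 0.6319, -0.1149, 0.7468)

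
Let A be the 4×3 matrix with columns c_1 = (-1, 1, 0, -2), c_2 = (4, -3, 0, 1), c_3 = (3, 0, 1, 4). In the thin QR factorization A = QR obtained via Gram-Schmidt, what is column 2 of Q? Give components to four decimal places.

c_1 = (-1, 1, 0, -2); ‖c_1‖ = 2.4495, so e_1 = (-0.4082, 0.4082, 0.0000, -0.8165).
e_1·c_2 = (-0.4082)·4 + 0.4082·(-3) + 0.0000·0 + (-0.8165)·1 = -3.6742.
u_2 = c_2 + 3.6742·e_1 = (2.5000, -1.5000, 0.0000, -2.0000).
‖u_2‖ = 3.5355, so e_2 = (0.7071, -0.4243, 0.0000, -0.5657).

e_2 = (0.7071, -0.4243, 0.0000, -0.5657)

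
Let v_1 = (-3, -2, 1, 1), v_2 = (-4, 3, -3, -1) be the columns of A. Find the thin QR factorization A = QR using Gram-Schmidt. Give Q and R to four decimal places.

e_1 = v_1/‖v_1‖ = (-3, -2, 1, 1)/3.8730 = (-0.7746, -0.5164, 0.2582, 0.2582).
r_{12} = e_1·v_2 = 0.5164.
u_2 = v_2 − 0.5164·e_1 = (-3.6000, 3.2667, -3.1333, -1.1333).
‖u_2‖ = 5.8935, so e_2 = (-0.6108, 0.5543, -0.5317, -0.1923).

Q = [[-0.7746, -0.6108], [-0.5164, 0.5543], [0.2582, -0.5317], [0.2582, -0.1923]], R = [[3.8730, 0.5164], [0.0000, 5.8935]]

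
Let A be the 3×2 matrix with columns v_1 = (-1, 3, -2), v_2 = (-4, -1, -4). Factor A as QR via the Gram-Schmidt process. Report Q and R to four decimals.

e_1 = v_1/‖v_1‖ = (-1, 3, -2)/3.7417 = (-0.2673, 0.8018, -0.5345).
r_{12} = e_1·v_2 = 2.4054.
u_2 = v_2 − 2.4054·e_1 = (-3.3571, -2.9286, -2.7143).
‖u_2‖ = 5.2167, so e_2 = (-0.6435, -0.5614, -0.5203).

Q = [[-0.2673, -0.6435], [0.8018, -0.5614], [-0.5345, -0.5203]], R = [[3.7417, 2.4054], [0.0000, 5.2167]]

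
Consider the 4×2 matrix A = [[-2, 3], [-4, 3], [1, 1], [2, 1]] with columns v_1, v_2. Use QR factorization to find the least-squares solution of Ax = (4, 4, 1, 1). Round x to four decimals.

q_1 = v_1/‖v_1‖ = (-2, -4, 1, 2)/5.0000 = (-0.4000, -0.8000, 0.2000, 0.4000).
r_{12} = q_1·v_2 = -3.0000.
u_2 = v_2 + 3.0000·q_1 = (1.8000, 0.6000, 1.6000, 2.2000).
‖u_2‖ = 3.3166, so q_2 = (0.5427, 0.1809, 0.4824, 0.6633).
Qᵀb = (-4.2000, 4.0403).
Back-substitute: x_2 = 4.0403/3.3166 = 1.2182.
x_1 = (-4.2000 + 3.0000·1.2182)/5.0000 = -0.1091.

x = (-0.1091, 1.2182)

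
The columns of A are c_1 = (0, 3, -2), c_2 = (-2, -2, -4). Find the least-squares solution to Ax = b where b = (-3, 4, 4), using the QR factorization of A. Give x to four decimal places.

c_1 = (0, 3, -2); ‖c_1‖ = 3.6056, so e_1 = (0.0000, 0.8321, -0.5547).
e_1·c_2 = 0.0000·(-2) + 0.8321·(-2) + (-0.5547)·(-4) = 0.5547.
u_2 = c_2 − 0.5547·e_1 = (-2.0000, -2.4615, -3.6923).
‖u_2‖ = 4.8675, so e_2 = (-0.4109, -0.5057, -0.7586).
Qᵀb = (1.1094, -3.8244).
Back-substitute: x_2 = -3.8244/4.8675 = -0.7857.
x_1 = (1.1094 − 0.5547·(-0.7857))/3.6056 = 0.4286.

x = (0.4286, -0.7857)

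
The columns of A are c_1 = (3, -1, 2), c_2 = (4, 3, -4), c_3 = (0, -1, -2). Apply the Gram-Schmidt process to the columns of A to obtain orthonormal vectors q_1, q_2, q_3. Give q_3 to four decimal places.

q_3 = (0.0836, -0.8355, -0.5431)

q_1 = c_1/‖c_1‖ = (3, -1, 2)/3.7417 = (0.8018, -0.2673, 0.5345).
r_{12} = q_1·c_2 = 0.2673.
u_2 = c_2 − 0.2673·q_1 = (3.7857, 3.0714, -4.1429).
‖u_2‖ = 6.3975, so q_2 = (0.5917, 0.4801, -0.6476).
r_{13} = q_1·c_3 = -0.8018; r_{23} = q_2·c_3 = 0.8150.
u_3 = c_3 + 0.8018·q_1 − 0.8150·q_2 = (0.1606, -1.6056, -1.0436).
‖u_3‖ = 1.9217, so q_3 = (0.0836, -0.8355, -0.5431).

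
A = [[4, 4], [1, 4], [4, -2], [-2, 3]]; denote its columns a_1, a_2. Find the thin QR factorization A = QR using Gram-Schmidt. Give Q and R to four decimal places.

Q = [[0.6576, 0.5051], [0.1644, 0.5784], [0.6576, -0.3992], [-0.3288, 0.5010]], R = [[6.0828, 0.9864], [0.0000, 6.6353]]

e_1 = a_1/‖a_1‖ = (4, 1, 4, -2)/6.0828 = (0.6576, 0.1644, 0.6576, -0.3288).
r_{12} = e_1·a_2 = 0.9864.
u_2 = a_2 − 0.9864·e_1 = (3.3514, 3.8378, -2.6486, 3.3243).
‖u_2‖ = 6.6353, so e_2 = (0.5051, 0.5784, -0.3992, 0.5010).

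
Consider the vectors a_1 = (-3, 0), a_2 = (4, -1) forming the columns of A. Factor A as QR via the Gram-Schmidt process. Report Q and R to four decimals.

Q = [[-1.0000, 0.0000], [0.0000, -1.0000]], R = [[3.0000, -4.0000], [0.0000, 1.0000]]

e_1 = a_1/‖a_1‖ = (-3, 0)/3.0000 = (-1.0000, 0.0000).
r_{12} = e_1·a_2 = -4.0000.
u_2 = a_2 + 4.0000·e_1 = (0.0000, -1.0000).
‖u_2‖ = 1.0000, so e_2 = (0.0000, -1.0000).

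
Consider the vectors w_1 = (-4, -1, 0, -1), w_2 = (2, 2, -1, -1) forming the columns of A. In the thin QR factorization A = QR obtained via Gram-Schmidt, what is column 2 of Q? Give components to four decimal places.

w_1 = (-4, -1, 0, -1); ‖w_1‖ = 4.2426, so q_1 = (-0.9428, -0.2357, 0.0000, -0.2357).
q_1·w_2 = (-0.9428)·2 + (-0.2357)·2 + 0.0000·(-1) + (-0.2357)·(-1) = -2.1213.
u_2 = w_2 + 2.1213·q_1 = (0.0000, 1.5000, -1.0000, -1.5000).
‖u_2‖ = 2.3452, so q_2 = (0.0000, 0.6396, -0.4264, -0.6396).

q_2 = (0.0000, 0.6396, -0.4264, -0.6396)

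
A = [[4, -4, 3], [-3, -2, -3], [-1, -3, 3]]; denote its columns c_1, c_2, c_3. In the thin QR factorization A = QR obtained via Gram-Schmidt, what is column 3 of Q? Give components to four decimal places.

e_3 = (-0.2636, -0.6026, 0.7532)

c_1 = (4, -3, -1); ‖c_1‖ = 5.0990, so e_1 = (0.7845, -0.5883, -0.1961).
e_1·c_2 = 0.7845·(-4) + (-0.5883)·(-2) + (-0.1961)·(-3) = -1.3728.
u_2 = c_2 + 1.3728·e_1 = (-2.9231, -2.8077, -3.2692).
‖u_2‖ = 5.2072, so e_2 = (-0.5613, -0.5392, -0.6278).
e_1·c_3 = 0.7845·3 + (-0.5883)·(-3) + (-0.1961)·3 = 3.5301; e_2·c_3 = (-0.5613)·3 + (-0.5392)·(-3) + (-0.6278)·3 = -1.9499.
u_3 = c_3 − 3.5301·e_1 + 1.9499·e_2 = (-0.8638, -1.9745, 2.4681).
‖u_3‖ = 3.2766, so e_3 = (-0.2636, -0.6026, 0.7532).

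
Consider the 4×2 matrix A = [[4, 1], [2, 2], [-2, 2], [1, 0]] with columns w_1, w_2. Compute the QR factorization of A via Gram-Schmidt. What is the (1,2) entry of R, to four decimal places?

w_1 = (4, 2, -2, 1); ‖w_1‖ = 5.0000, so q_1 = (0.8000, 0.4000, -0.4000, 0.2000).
r_{12} = q_1·w_2 = 0.8000.

r_{12} = 0.8000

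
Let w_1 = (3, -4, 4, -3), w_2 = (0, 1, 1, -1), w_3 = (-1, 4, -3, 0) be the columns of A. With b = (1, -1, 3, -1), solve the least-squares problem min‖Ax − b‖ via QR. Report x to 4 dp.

x = (0.0420, 1.1353, -0.5320)

q_1 = w_1/‖w_1‖ = (3, -4, 4, -3)/7.0711 = (0.4243, -0.5657, 0.5657, -0.4243).
r_{12} = q_1·w_2 = 0.4243.
u_2 = w_2 − 0.4243·q_1 = (-0.1800, 1.2400, 0.7600, -0.8200).
‖u_2‖ = 1.6793, so q_2 = (-0.1072, 0.7384, 0.4526, -0.4883).
r_{13} = q_1·w_3 = -4.3841; r_{23} = q_2·w_3 = 1.7031.
u_3 = w_3 + 4.3841·q_1 − 1.7031·q_2 = (1.0426, 0.2624, -1.2908, -1.0284).
‖u_3‖ = 1.9696, so q_3 = (0.5293, 0.1332, -0.6553, -0.5221).
Qᵀb = (3.1113, 1.0004, -1.0478).
Back-substitute: x_3 = -1.0478/1.9696 = -0.5320.
x_2 = (1.0004 − 1.7031·(-0.5320))/1.6793 = 1.1353.
x_1 = (3.1113 − 0.4243·1.1353 + 4.3841·(-0.5320))/7.0711 = 0.0420.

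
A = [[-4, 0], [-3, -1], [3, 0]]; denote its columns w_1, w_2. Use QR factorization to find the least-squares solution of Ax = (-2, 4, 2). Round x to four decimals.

w_1 = (-4, -3, 3); ‖w_1‖ = 5.8310, so e_1 = (-0.6860, -0.5145, 0.5145).
e_1·w_2 = (-0.6860)·0 + (-0.5145)·(-1) + 0.5145·0 = 0.5145.
u_2 = w_2 − 0.5145·e_1 = (0.3529, -0.7353, -0.2647).
‖u_2‖ = 0.8575, so e_2 = (0.4116, -0.8575, -0.3087).
Qᵀb = (0.3430, -4.8706).
Back-substitute: x_2 = -4.8706/0.8575 = -5.6800.
x_1 = (0.3430 − 0.5145·(-5.6800))/5.8310 = 0.5600.

x = (0.5600, -5.6800)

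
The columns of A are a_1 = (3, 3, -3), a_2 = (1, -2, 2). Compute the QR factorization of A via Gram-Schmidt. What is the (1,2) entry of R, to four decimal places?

r_{12} = -1.7321

q_1 = a_1/‖a_1‖ = (3, 3, -3)/5.1962 = (0.5774, 0.5774, -0.5774).
r_{12} = q_1·a_2 = -1.7321.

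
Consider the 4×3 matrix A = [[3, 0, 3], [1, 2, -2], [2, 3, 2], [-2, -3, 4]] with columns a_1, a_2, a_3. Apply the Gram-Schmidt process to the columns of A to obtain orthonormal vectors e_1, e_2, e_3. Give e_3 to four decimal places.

a_1 = (3, 1, 2, -2); ‖a_1‖ = 4.2426, so e_1 = (0.7071, 0.2357, 0.4714, -0.4714).
e_1·a_2 = 0.7071·0 + 0.2357·2 + 0.4714·3 + (-0.4714)·(-3) = 3.2998.
u_2 = a_2 − 3.2998·e_1 = (-2.3333, 1.2222, 1.4444, -1.4444).
‖u_2‖ = 3.3333, so e_2 = (-0.7000, 0.3667, 0.4333, -0.4333).
e_1·a_3 = 0.7071·3 + 0.2357·(-2) + 0.4714·2 + (-0.4714)·4 = 0.7071; e_2·a_3 = (-0.7000)·3 + 0.3667·(-2) + 0.4333·2 + (-0.4333)·4 = -3.7000.
u_3 = a_3 − 0.7071·e_1 + 3.7000·e_2 = (-0.0900, -0.8100, 3.2700, 2.7300).
‖u_3‖ = 4.3370, so e_3 = (-0.0208, -0.1868, 0.7540, 0.6295).

e_3 = (-0.0208, -0.1868, 0.7540, 0.6295)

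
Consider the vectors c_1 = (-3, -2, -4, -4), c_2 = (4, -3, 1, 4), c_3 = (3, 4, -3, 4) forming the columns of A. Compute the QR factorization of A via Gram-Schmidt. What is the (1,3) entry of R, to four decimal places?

r_{13} = -3.1305

q_1 = c_1/‖c_1‖ = (-3, -2, -4, -4)/6.7082 = (-0.4472, -0.2981, -0.5963, -0.5963).
r_{13} = q_1·c_3 = -3.1305.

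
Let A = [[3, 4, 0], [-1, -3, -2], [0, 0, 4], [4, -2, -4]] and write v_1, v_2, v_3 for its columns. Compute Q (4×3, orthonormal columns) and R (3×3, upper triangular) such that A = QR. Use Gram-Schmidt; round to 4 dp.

v_1 = (3, -1, 0, 4); ‖v_1‖ = 5.0990, so q_1 = (0.5883, -0.1961, 0.0000, 0.7845).
q_1·v_2 = 0.5883·4 + (-0.1961)·(-3) + 0.0000·0 + 0.7845·(-2) = 1.3728.
u_2 = v_2 − 1.3728·q_1 = (3.1923, -2.7308, 0.0000, -3.0769).
‖u_2‖ = 5.2072, so q_2 = (0.6131, -0.5244, 0.0000, -0.5909).
q_1·v_3 = 0.5883·0 + (-0.1961)·(-2) + 0.0000·4 + 0.7845·(-4) = -2.7456; q_2·v_3 = 0.6131·0 + (-0.5244)·(-2) + 0.0000·4 + (-0.5909)·(-4) = 3.4124.
u_3 = v_3 + 2.7456·q_1 − 3.4124·q_2 = (-0.4766, -0.7489, 4.0000, 0.1702).
‖u_3‖ = 4.1009, so q_3 = (-0.1162, -0.1826, 0.9754, 0.0415).

Q = [[0.5883, 0.6131, -0.1162], [-0.1961, -0.5244, -0.1826], [0.0000, 0.0000, 0.9754], [0.7845, -0.5909, 0.0415]], R = [[5.0990, 1.3728, -2.7456], [0.0000, 5.2072, 3.4124], [0.0000, 0.0000, 4.1009]]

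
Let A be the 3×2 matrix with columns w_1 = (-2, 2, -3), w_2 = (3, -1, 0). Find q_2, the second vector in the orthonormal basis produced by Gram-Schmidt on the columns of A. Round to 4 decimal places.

w_1 = (-2, 2, -3); ‖w_1‖ = 4.1231, so q_1 = (-0.4851, 0.4851, -0.7276).
q_1·w_2 = (-0.4851)·3 + 0.4851·(-1) + (-0.7276)·0 = -1.9403.
u_2 = w_2 + 1.9403·q_1 = (2.0588, -0.0588, -1.4118).
‖u_2‖ = 2.4971, so q_2 = (0.8245, -0.0236, -0.5654).

q_2 = (0.8245, -0.0236, -0.5654)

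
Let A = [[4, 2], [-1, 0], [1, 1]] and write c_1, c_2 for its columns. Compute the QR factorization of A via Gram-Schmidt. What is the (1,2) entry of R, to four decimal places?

r_{12} = 2.1213

c_1 = (4, -1, 1); ‖c_1‖ = 4.2426, so q_1 = (0.9428, -0.2357, 0.2357).
r_{12} = q_1·c_2 = 2.1213.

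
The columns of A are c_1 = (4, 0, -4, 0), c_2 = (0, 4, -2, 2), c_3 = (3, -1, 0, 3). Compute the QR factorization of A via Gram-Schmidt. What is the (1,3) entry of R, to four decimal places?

r_{13} = 2.1213

c_1 = (4, 0, -4, 0); ‖c_1‖ = 5.6569, so q_1 = (0.7071, 0.0000, -0.7071, 0.0000).
r_{13} = q_1·c_3 = 2.1213.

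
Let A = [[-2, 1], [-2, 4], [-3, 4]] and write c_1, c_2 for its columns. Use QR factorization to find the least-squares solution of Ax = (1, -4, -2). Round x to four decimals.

c_1 = (-2, -2, -3); ‖c_1‖ = 4.1231, so e_1 = (-0.4851, -0.4851, -0.7276).
e_1·c_2 = (-0.4851)·1 + (-0.4851)·4 + (-0.7276)·4 = -5.3358.
u_2 = c_2 + 5.3358·e_1 = (-1.5882, 1.4118, 0.1176).
‖u_2‖ = 2.1282, so e_2 = (-0.7463, 0.6633, 0.0553).
Qᵀb = (2.9104, -3.5102).
Back-substitute: x_2 = -3.5102/2.1282 = -1.6494.
x_1 = (2.9104 + 5.3358·(-1.6494))/4.1231 = -1.4286.

x = (-1.4286, -1.6494)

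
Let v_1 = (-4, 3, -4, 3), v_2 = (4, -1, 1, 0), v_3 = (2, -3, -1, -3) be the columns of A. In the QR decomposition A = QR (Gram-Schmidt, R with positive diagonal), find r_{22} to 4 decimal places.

v_1 = (-4, 3, -4, 3); ‖v_1‖ = 7.0711, so q_1 = (-0.5657, 0.4243, -0.5657, 0.4243).
q_1·v_2 = (-0.5657)·4 + 0.4243·(-1) + (-0.5657)·1 + 0.4243·0 = -3.2527.
u_2 = v_2 + 3.2527·q_1 = (2.1600, 0.3800, -0.8400, 1.3800).
r_{22} = ‖u_2‖ = 2.7240.

r_{22} = 2.7240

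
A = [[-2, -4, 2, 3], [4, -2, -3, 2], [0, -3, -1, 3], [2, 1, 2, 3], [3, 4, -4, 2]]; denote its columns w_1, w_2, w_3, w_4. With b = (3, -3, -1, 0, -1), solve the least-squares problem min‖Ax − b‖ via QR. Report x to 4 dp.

x = (-0.7430, 0.2461, 0.2121, 0.3688)

w_1 = (-2, 4, 0, 2, 3); ‖w_1‖ = 5.7446, so e_1 = (-0.3482, 0.6963, 0.0000, 0.3482, 0.5222).
e_1·w_2 = (-0.3482)·(-4) + 0.6963·(-2) + 0.0000·(-3) + 0.3482·1 + 0.5222·4 = 2.4371.
u_2 = w_2 − 2.4371·e_1 = (-3.1515, -3.6970, -3.0000, 0.1515, 2.7273).
‖u_2‖ = 6.3293, so e_2 = (-0.4979, -0.5841, -0.4740, 0.0239, 0.4309).
e_1·w_3 = (-0.3482)·2 + 0.6963·(-3) + 0.0000·(-1) + 0.3482·2 + 0.5222·(-4) = -4.1779; e_2·w_3 = (-0.4979)·2 + (-0.5841)·(-3) + (-0.4740)·(-1) + 0.0239·2 + 0.4309·(-4) = -0.4453.
u_3 = w_3 + 4.1779·e_1 + 0.4453·e_2 = (0.3238, -0.3510, -1.2110, 3.4652, -1.6263).
‖u_3‖ = 4.0432, so e_3 = (0.0801, -0.0868, -0.2995, 0.8571, -0.4022).
e_1·w_4 = (-0.3482)·3 + 0.6963·2 + 0.0000·3 + 0.3482·3 + 0.5222·2 = 2.4371; e_2·w_4 = (-0.4979)·3 + (-0.5841)·2 + (-0.4740)·3 + 0.0239·3 + 0.4309·2 = -3.1503; e_3·w_4 = 0.0801·3 + (-0.0868)·2 + (-0.2995)·3 + 0.8571·3 + (-0.4022)·2 = 0.9347.
u_4 = w_4 − 2.4371·e_1 + 3.1503·e_2 − 0.9347·e_3 = (2.2050, -1.4559, 1.7868, 1.4258, 2.4607).
‖u_4‖ = 4.2735, so e_4 = (0.5160, -0.3407, 0.4181, 0.3337, 0.5758).
Qᵀb = (-3.6556, 0.3016, 1.2024, 1.5761).
Back-substitute: x_4 = 1.5761/4.2735 = 0.3688.
x_3 = (1.2024 − 0.9347·0.3688)/4.0432 = 0.2121.
x_2 = (0.3016 + 0.4453·0.2121 + 3.1503·0.3688)/6.3293 = 0.2461.
x_1 = (-3.6556 − 2.4371·0.2461 + 4.1779·0.2121 − 2.4371·0.3688)/5.7446 = -0.7430.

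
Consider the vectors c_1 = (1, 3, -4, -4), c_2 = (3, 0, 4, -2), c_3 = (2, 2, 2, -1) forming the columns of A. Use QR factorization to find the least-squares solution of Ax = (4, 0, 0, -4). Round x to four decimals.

q_1 = c_1/‖c_1‖ = (1, 3, -4, -4)/6.4807 = (0.1543, 0.4629, -0.6172, -0.6172).
r_{12} = q_1·c_2 = -0.7715.
u_2 = c_2 + 0.7715·q_1 = (3.1190, 0.3571, 3.5238, -2.4762).
‖u_2‖ = 5.3296, so q_2 = (0.5852, 0.0670, 0.6612, -0.4646).
r_{13} = q_1·c_3 = 0.6172; r_{23} = q_2·c_3 = 3.0914.
u_3 = c_3 − 0.6172·q_1 − 3.0914·q_2 = (0.0956, 1.5071, 0.3370, 0.8173).
‖u_3‖ = 1.7499, so q_3 = (0.0546, 0.8613, 0.1926, 0.4670).
Qᵀb = (3.0861, 4.1994, -1.6497).
Back-substitute: x_3 = -1.6497/1.7499 = -0.9428.
x_2 = (4.1994 − 3.0914·(-0.9428))/5.3296 = 1.3348.
x_1 = (3.0861 + 0.7715·1.3348 − 0.6172·(-0.9428))/6.4807 = 0.7249.

x = (0.7249, 1.3348, -0.9428)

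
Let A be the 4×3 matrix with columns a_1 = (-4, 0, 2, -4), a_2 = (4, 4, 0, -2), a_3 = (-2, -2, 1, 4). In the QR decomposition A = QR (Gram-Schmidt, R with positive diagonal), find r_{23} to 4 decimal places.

a_1 = (-4, 0, 2, -4); ‖a_1‖ = 6.0000, so q_1 = (-0.6667, 0.0000, 0.3333, -0.6667).
q_1·a_2 = (-0.6667)·4 + 0.0000·4 + 0.3333·0 + (-0.6667)·(-2) = -1.3333.
u_2 = a_2 + 1.3333·q_1 = (3.1111, 4.0000, 0.4444, -2.8889).
‖u_2‖ = 5.8500, so q_2 = (0.5318, 0.6838, 0.0760, -0.4938).
r_{23} = q_2·a_3 = -4.3305.

r_{23} = -4.3305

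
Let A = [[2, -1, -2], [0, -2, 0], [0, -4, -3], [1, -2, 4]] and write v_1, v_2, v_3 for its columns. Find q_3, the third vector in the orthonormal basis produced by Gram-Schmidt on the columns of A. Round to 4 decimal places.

q_1 = v_1/‖v_1‖ = (2, 0, 0, 1)/2.2361 = (0.8944, 0.0000, 0.0000, 0.4472).
r_{12} = q_1·v_2 = -1.7889.
u_2 = v_2 + 1.7889·q_1 = (0.6000, -2.0000, -4.0000, -1.2000).
‖u_2‖ = 4.6690, so q_2 = (0.1285, -0.4284, -0.8567, -0.2570).
r_{13} = q_1·v_3 = 0.0000; r_{23} = q_2·v_3 = 1.2851.
u_3 = v_3 + 0.0000·q_1 − 1.2851·q_2 = (-2.1651, 0.5505, -1.8991, 4.3303).
‖u_3‖ = 5.2296, so q_3 = (-0.4140, 0.1053, -0.3631, 0.8280).

q_3 = (-0.4140, 0.1053, -0.3631, 0.8280)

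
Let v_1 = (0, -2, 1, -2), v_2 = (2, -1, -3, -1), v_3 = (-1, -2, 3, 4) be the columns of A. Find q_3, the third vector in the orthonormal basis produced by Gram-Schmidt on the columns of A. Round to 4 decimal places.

q_3 = (0.1690, -0.6690, 0.0966, 0.7173)

q_1 = v_1/‖v_1‖ = (0, -2, 1, -2)/3.0000 = (0.0000, -0.6667, 0.3333, -0.6667).
r_{12} = q_1·v_2 = 0.3333.
u_2 = v_2 − 0.3333·q_1 = (2.0000, -0.7778, -3.1111, -0.7778).
‖u_2‖ = 3.8586, so q_2 = (0.5183, -0.2016, -0.8063, -0.2016).
r_{13} = q_1·v_3 = -0.3333; r_{23} = q_2·v_3 = -3.3403.
u_3 = v_3 + 0.3333·q_1 + 3.3403·q_2 = (0.7313, -2.8955, 0.4179, 3.1045).
‖u_3‖ = 4.3280, so q_3 = (0.1690, -0.6690, 0.0966, 0.7173).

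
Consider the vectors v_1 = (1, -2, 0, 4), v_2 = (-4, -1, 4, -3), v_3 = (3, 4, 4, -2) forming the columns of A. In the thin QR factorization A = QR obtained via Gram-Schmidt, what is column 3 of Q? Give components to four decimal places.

q_1 = v_1/‖v_1‖ = (1, -2, 0, 4)/4.5826 = (0.2182, -0.4364, 0.0000, 0.8729).
r_{12} = q_1·v_2 = -3.0551.
u_2 = v_2 + 3.0551·q_1 = (-3.3333, -2.3333, 4.0000, -0.3333).
‖u_2‖ = 5.7155, so q_2 = (-0.5832, -0.4082, 0.6999, -0.0583).
r_{13} = q_1·v_3 = -2.8368; r_{23} = q_2·v_3 = -0.4666.
u_3 = v_3 + 2.8368·q_1 + 0.4666·q_2 = (3.3469, 2.5714, 4.3265, 0.4490).
‖u_3‖ = 6.0609, so q_3 = (0.5522, 0.4243, 0.7138, 0.0741).

q_3 = (0.5522, 0.4243, 0.7138, 0.0741)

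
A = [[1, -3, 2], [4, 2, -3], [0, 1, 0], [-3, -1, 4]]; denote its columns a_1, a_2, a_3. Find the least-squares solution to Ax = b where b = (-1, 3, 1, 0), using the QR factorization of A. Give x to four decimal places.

a_1 = (1, 4, 0, -3); ‖a_1‖ = 5.0990, so e_1 = (0.1961, 0.7845, 0.0000, -0.5883).
e_1·a_2 = 0.1961·(-3) + 0.7845·2 + 0.0000·1 + (-0.5883)·(-1) = 1.5689.
u_2 = a_2 − 1.5689·e_1 = (-3.3077, 0.7692, 1.0000, -0.0769).
‖u_2‖ = 3.5410, so e_2 = (-0.9341, 0.2172, 0.2824, -0.0217).
e_1·a_3 = 0.1961·2 + 0.7845·(-3) + 0.0000·0 + (-0.5883)·4 = -4.3146; e_2·a_3 = (-0.9341)·2 + 0.2172·(-3) + 0.2824·0 + (-0.0217)·4 = -2.6068.
u_3 = a_3 + 4.3146·e_1 + 2.6068·e_2 = (0.4110, 0.9509, 0.7362, 1.4049).
‖u_3‖ = 1.8945, so e_3 = (0.2170, 0.5019, 0.3886, 0.7416).
Qᵀb = (2.1573, 1.8682, 1.6775).
Back-substitute: x_3 = 1.6775/1.8945 = 0.8855.
x_2 = (1.8682 + 2.6068·0.8855)/3.5410 = 1.1795.
x_1 = (2.1573 − 1.5689·1.1795 + 4.3146·0.8855)/5.0990 = 0.8094.

x = (0.8094, 1.1795, 0.8855)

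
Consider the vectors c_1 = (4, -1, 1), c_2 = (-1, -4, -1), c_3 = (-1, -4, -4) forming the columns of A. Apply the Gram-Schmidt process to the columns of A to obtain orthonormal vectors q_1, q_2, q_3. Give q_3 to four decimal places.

c_1 = (4, -1, 1); ‖c_1‖ = 4.2426, so q_1 = (0.9428, -0.2357, 0.2357).
q_1·c_2 = 0.9428·(-1) + (-0.2357)·(-4) + 0.2357·(-1) = -0.2357.
u_2 = c_2 + 0.2357·q_1 = (-0.7778, -4.0556, -0.9444).
‖u_2‖ = 4.2361, so q_2 = (-0.1836, -0.9574, -0.2230).
q_1·c_3 = 0.9428·(-1) + (-0.2357)·(-4) + 0.2357·(-4) = -0.9428; q_2·c_3 = (-0.1836)·(-1) + (-0.9574)·(-4) + (-0.2230)·(-4) = 4.9049.
u_3 = c_3 + 0.9428·q_1 − 4.9049·q_2 = (0.7895, 0.4737, -2.6842).
‖u_3‖ = 2.8377, so q_3 = (0.2782, 0.1669, -0.9459).

q_3 = (0.2782, 0.1669, -0.9459)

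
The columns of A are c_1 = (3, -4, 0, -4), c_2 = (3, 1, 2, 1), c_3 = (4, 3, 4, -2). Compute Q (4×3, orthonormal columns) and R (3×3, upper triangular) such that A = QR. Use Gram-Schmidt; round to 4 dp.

c_1 = (3, -4, 0, -4); ‖c_1‖ = 6.4031, so e_1 = (0.4685, -0.6247, 0.0000, -0.6247).
e_1·c_2 = 0.4685·3 + (-0.6247)·1 + 0.0000·2 + (-0.6247)·1 = 0.1562.
u_2 = c_2 − 0.1562·e_1 = (2.9268, 1.0976, 2.0000, 1.0976).
‖u_2‖ = 3.8698, so e_2 = (0.7563, 0.2836, 0.5168, 0.2836).
e_1·c_3 = 0.4685·4 + (-0.6247)·3 + 0.0000·4 + (-0.6247)·(-2) = 1.2494; e_2·c_3 = 0.7563·4 + 0.2836·3 + 0.5168·4 + 0.2836·(-2) = 5.3762.
u_3 = c_3 − 1.2494·e_1 − 5.3762·e_2 = (-0.6515, 2.2557, 1.2215, -2.7443).
‖u_3‖ = 3.8126, so e_3 = (-0.1709, 0.5916, 0.3204, -0.7198).

Q = [[0.4685, 0.7563, -0.1709], [-0.6247, 0.2836, 0.5916], [0.0000, 0.5168, 0.3204], [-0.6247, 0.2836, -0.7198]], R = [[6.4031, 0.1562, 1.2494], [0.0000, 3.8698, 5.3762], [0.0000, 0.0000, 3.8126]]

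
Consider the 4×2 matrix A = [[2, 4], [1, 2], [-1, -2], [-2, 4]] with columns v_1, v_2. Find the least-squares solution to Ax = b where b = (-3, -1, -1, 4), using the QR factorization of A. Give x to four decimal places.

v_1 = (2, 1, -1, -2); ‖v_1‖ = 3.1623, so q_1 = (0.6325, 0.3162, -0.3162, -0.6325).
q_1·v_2 = 0.6325·4 + 0.3162·2 + (-0.3162)·(-2) + (-0.6325)·4 = 1.2649.
u_2 = v_2 − 1.2649·q_1 = (3.2000, 1.6000, -1.6000, 4.8000).
‖u_2‖ = 6.1968, so q_2 = (0.5164, 0.2582, -0.2582, 0.7746).
Qᵀb = (-4.4272, 1.5492).
Back-substitute: x_2 = 1.5492/6.1968 = 0.2500.
x_1 = (-4.4272 − 1.2649·0.2500)/3.1623 = -1.5000.

x = (-1.5000, 0.2500)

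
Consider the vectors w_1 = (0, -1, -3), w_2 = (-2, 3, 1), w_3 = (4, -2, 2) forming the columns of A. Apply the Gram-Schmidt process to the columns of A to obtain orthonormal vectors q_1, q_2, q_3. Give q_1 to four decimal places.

q_1 = (0.0000, -0.3162, -0.9487)

w_1 = (0, -1, -3); ‖w_1‖ = 3.1623, so q_1 = (0.0000, -0.3162, -0.9487).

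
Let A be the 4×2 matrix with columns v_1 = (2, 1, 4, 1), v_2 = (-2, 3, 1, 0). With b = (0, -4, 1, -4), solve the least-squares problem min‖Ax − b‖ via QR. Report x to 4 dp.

e_1 = v_1/‖v_1‖ = (2, 1, 4, 1)/4.6904 = (0.4264, 0.2132, 0.8528, 0.2132).
r_{12} = e_1·v_2 = 0.6396.
u_2 = v_2 − 0.6396·e_1 = (-2.2727, 2.8636, 0.4545, -0.1364).
‖u_2‖ = 3.6866, so e_2 = (-0.6165, 0.7768, 0.1233, -0.0370).
Qᵀb = (-0.8528, -2.8358).
Back-substitute: x_2 = -2.8358/3.6866 = -0.7692.
x_1 = (-0.8528 − 0.6396·(-0.7692))/4.6904 = -0.0769.

x = (-0.0769, -0.7692)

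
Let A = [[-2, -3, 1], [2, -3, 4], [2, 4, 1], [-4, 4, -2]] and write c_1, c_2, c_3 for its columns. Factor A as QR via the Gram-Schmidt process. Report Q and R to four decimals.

c_1 = (-2, 2, 2, -4); ‖c_1‖ = 5.2915, so e_1 = (-0.3780, 0.3780, 0.3780, -0.7559).
e_1·c_2 = (-0.3780)·(-3) + 0.3780·(-3) + 0.3780·4 + (-0.7559)·4 = -1.5119.
u_2 = c_2 + 1.5119·e_1 = (-3.5714, -2.4286, 4.5714, 2.8571).
‖u_2‖ = 6.9076, so e_2 = (-0.5170, -0.3516, 0.6618, 0.4136).
e_1·c_3 = (-0.3780)·1 + 0.3780·4 + 0.3780·1 + (-0.7559)·(-2) = 3.0237; e_2·c_3 = (-0.5170)·1 + (-0.3516)·4 + 0.6618·1 + 0.4136·(-2) = -2.0888.
u_3 = c_3 − 3.0237·e_1 + 2.0888·e_2 = (1.0629, 2.1228, 1.2395, 1.1497).
‖u_3‖ = 2.9144, so e_3 = (0.3647, 0.7284, 0.4253, 0.3945).

Q = [[-0.3780, -0.5170, 0.3647], [0.3780, -0.3516, 0.7284], [0.3780, 0.6618, 0.4253], [-0.7559, 0.4136, 0.3945]], R = [[5.2915, -1.5119, 3.0237], [0.0000, 6.9076, -2.0888], [0.0000, 0.0000, 2.9144]]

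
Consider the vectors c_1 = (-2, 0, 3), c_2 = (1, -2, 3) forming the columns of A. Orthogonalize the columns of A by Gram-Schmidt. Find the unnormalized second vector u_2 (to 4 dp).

e_1 = c_1/‖c_1‖ = (-2, 0, 3)/3.6056 = (-0.5547, 0.0000, 0.8321).
r_{12} = e_1·c_2 = 1.9415.
u_2 = c_2 − 1.9415·e_1 = (2.0769, -2.0000, 1.3846).

u_2 = (2.0769, -2.0000, 1.3846)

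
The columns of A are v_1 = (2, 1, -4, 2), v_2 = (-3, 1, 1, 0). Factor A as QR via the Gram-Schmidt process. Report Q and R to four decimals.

Q = [[0.4000, -0.8185], [0.2000, 0.4882], [-0.8000, -0.1580], [0.4000, 0.2585]], R = [[5.0000, -1.8000], [0.0000, 2.7857]]

v_1 = (2, 1, -4, 2); ‖v_1‖ = 5.0000, so e_1 = (0.4000, 0.2000, -0.8000, 0.4000).
e_1·v_2 = 0.4000·(-3) + 0.2000·1 + (-0.8000)·1 + 0.4000·0 = -1.8000.
u_2 = v_2 + 1.8000·e_1 = (-2.2800, 1.3600, -0.4400, 0.7200).
‖u_2‖ = 2.7857, so e_2 = (-0.8185, 0.4882, -0.1580, 0.2585).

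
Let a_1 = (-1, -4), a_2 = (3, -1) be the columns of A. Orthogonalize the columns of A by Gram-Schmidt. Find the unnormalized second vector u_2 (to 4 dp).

u_2 = (3.0588, -0.7647)

a_1 = (-1, -4); ‖a_1‖ = 4.1231, so q_1 = (-0.2425, -0.9701).
q_1·a_2 = (-0.2425)·3 + (-0.9701)·(-1) = 0.2425.
u_2 = a_2 − 0.2425·q_1 = (3.0588, -0.7647).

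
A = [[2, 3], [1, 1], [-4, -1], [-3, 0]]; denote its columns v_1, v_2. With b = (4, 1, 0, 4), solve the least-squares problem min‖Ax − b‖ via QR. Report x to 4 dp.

x = (-0.8421, 2.0239)

v_1 = (2, 1, -4, -3); ‖v_1‖ = 5.4772, so e_1 = (0.3651, 0.1826, -0.7303, -0.5477).
e_1·v_2 = 0.3651·3 + 0.1826·1 + (-0.7303)·(-1) + (-0.5477)·0 = 2.0083.
u_2 = v_2 − 2.0083·e_1 = (2.2667, 0.6333, 0.4667, 1.1000).
‖u_2‖ = 2.6394, so e_2 = (0.8588, 0.2399, 0.1768, 0.4168).
Qᵀb = (-0.5477, 5.3420).
Back-substitute: x_2 = 5.3420/2.6394 = 2.0239.
x_1 = (-0.5477 − 2.0083·2.0239)/5.4772 = -0.8421.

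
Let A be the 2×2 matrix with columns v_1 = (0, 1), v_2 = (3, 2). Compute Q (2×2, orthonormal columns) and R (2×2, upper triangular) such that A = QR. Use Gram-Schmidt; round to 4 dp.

v_1 = (0, 1); ‖v_1‖ = 1.0000, so q_1 = (0.0000, 1.0000).
q_1·v_2 = 0.0000·3 + 1.0000·2 = 2.0000.
u_2 = v_2 − 2.0000·q_1 = (3.0000, 0.0000).
‖u_2‖ = 3.0000, so q_2 = (1.0000, 0.0000).

Q = [[0.0000, 1.0000], [1.0000, 0.0000]], R = [[1.0000, 2.0000], [0.0000, 3.0000]]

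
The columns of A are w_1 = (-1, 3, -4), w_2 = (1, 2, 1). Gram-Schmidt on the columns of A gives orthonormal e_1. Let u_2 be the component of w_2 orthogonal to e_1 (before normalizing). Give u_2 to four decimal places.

e_1 = w_1/‖w_1‖ = (-1, 3, -4)/5.0990 = (-0.1961, 0.5883, -0.7845).
r_{12} = e_1·w_2 = 0.1961.
u_2 = w_2 − 0.1961·e_1 = (1.0385, 1.8846, 1.1538).

u_2 = (1.0385, 1.8846, 1.1538)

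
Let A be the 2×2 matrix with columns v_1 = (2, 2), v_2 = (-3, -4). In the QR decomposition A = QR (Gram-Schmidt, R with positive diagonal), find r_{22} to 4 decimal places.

v_1 = (2, 2); ‖v_1‖ = 2.8284, so e_1 = (0.7071, 0.7071).
e_1·v_2 = 0.7071·(-3) + 0.7071·(-4) = -4.9497.
u_2 = v_2 + 4.9497·e_1 = (0.5000, -0.5000).
r_{22} = ‖u_2‖ = 0.7071.

r_{22} = 0.7071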